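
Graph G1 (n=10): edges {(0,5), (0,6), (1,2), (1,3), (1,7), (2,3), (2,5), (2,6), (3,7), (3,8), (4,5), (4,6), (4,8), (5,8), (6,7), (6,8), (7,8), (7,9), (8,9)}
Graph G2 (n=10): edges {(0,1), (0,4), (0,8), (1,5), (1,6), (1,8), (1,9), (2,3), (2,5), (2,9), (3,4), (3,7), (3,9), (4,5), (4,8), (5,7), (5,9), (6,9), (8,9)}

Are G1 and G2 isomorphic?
Yes, isomorphic

The graphs are isomorphic.
One valid mapping φ: V(G1) → V(G2): 0→7, 1→0, 2→4, 3→8, 4→2, 5→3, 6→5, 7→1, 8→9, 9→6

Verify φ preserves adjacency — for each edge of G1, its image is an edge of G2:
  (0,5) → (φ(0),φ(5)) = (3,7) ∈ E(G2) ✓
  (0,6) → (φ(0),φ(6)) = (5,7) ∈ E(G2) ✓
  (1,2) → (φ(1),φ(2)) = (0,4) ∈ E(G2) ✓
  (1,3) → (φ(1),φ(3)) = (0,8) ∈ E(G2) ✓
  (1,7) → (φ(1),φ(7)) = (0,1) ∈ E(G2) ✓
  (2,3) → (φ(2),φ(3)) = (4,8) ∈ E(G2) ✓
  (2,5) → (φ(2),φ(5)) = (3,4) ∈ E(G2) ✓
  (2,6) → (φ(2),φ(6)) = (4,5) ∈ E(G2) ✓
  (3,7) → (φ(3),φ(7)) = (1,8) ∈ E(G2) ✓
  (3,8) → (φ(3),φ(8)) = (8,9) ∈ E(G2) ✓
  (4,5) → (φ(4),φ(5)) = (2,3) ∈ E(G2) ✓
  (4,6) → (φ(4),φ(6)) = (2,5) ∈ E(G2) ✓
  (4,8) → (φ(4),φ(8)) = (2,9) ∈ E(G2) ✓
  (5,8) → (φ(5),φ(8)) = (3,9) ∈ E(G2) ✓
  (6,7) → (φ(6),φ(7)) = (1,5) ∈ E(G2) ✓
  (6,8) → (φ(6),φ(8)) = (5,9) ∈ E(G2) ✓
  (7,8) → (φ(7),φ(8)) = (1,9) ∈ E(G2) ✓
  (7,9) → (φ(7),φ(9)) = (1,6) ∈ E(G2) ✓
  (8,9) → (φ(8),φ(9)) = (6,9) ∈ E(G2) ✓
All 19 edges of G1 map to edges of G2, and |E(G1)| = |E(G2)| = 19, so φ is a bijection on edges as well as vertices. Hence G1 ≅ G2.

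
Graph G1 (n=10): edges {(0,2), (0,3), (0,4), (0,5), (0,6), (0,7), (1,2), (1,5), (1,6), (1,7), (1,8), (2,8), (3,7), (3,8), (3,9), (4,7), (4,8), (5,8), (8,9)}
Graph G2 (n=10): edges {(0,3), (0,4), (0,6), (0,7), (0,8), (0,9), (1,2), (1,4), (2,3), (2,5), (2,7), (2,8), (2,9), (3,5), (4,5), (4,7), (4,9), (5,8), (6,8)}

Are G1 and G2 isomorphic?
Yes, isomorphic

The graphs are isomorphic.
One valid mapping φ: V(G1) → V(G2): 0→2, 1→4, 2→9, 3→8, 4→3, 5→7, 6→1, 7→5, 8→0, 9→6

Verify φ preserves adjacency — for each edge of G1, its image is an edge of G2:
  (0,2) → (φ(0),φ(2)) = (2,9) ∈ E(G2) ✓
  (0,3) → (φ(0),φ(3)) = (2,8) ∈ E(G2) ✓
  (0,4) → (φ(0),φ(4)) = (2,3) ∈ E(G2) ✓
  (0,5) → (φ(0),φ(5)) = (2,7) ∈ E(G2) ✓
  (0,6) → (φ(0),φ(6)) = (1,2) ∈ E(G2) ✓
  (0,7) → (φ(0),φ(7)) = (2,5) ∈ E(G2) ✓
  (1,2) → (φ(1),φ(2)) = (4,9) ∈ E(G2) ✓
  (1,5) → (φ(1),φ(5)) = (4,7) ∈ E(G2) ✓
  (1,6) → (φ(1),φ(6)) = (1,4) ∈ E(G2) ✓
  (1,7) → (φ(1),φ(7)) = (4,5) ∈ E(G2) ✓
  (1,8) → (φ(1),φ(8)) = (0,4) ∈ E(G2) ✓
  (2,8) → (φ(2),φ(8)) = (0,9) ∈ E(G2) ✓
  (3,7) → (φ(3),φ(7)) = (5,8) ∈ E(G2) ✓
  (3,8) → (φ(3),φ(8)) = (0,8) ∈ E(G2) ✓
  (3,9) → (φ(3),φ(9)) = (6,8) ∈ E(G2) ✓
  (4,7) → (φ(4),φ(7)) = (3,5) ∈ E(G2) ✓
  (4,8) → (φ(4),φ(8)) = (0,3) ∈ E(G2) ✓
  (5,8) → (φ(5),φ(8)) = (0,7) ∈ E(G2) ✓
  (8,9) → (φ(8),φ(9)) = (0,6) ∈ E(G2) ✓
All 19 edges of G1 map to edges of G2, and |E(G1)| = |E(G2)| = 19, so φ is a bijection on edges as well as vertices. Hence G1 ≅ G2.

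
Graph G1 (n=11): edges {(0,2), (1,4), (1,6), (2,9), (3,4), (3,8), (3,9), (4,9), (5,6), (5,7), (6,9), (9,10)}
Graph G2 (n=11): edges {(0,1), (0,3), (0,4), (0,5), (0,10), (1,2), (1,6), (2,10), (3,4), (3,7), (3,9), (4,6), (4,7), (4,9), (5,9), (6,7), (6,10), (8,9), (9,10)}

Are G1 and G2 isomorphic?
No, not isomorphic

The graphs are NOT isomorphic.

Counting triangles (3-cliques): G1 has 1, G2 has 4.
Triangle count is an isomorphism invariant, so differing triangle counts rule out isomorphism.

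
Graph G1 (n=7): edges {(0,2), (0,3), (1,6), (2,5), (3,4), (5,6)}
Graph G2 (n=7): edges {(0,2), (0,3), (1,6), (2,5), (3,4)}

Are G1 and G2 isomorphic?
No, not isomorphic

The graphs are NOT isomorphic.

Counting edges: G1 has 6 edge(s); G2 has 5 edge(s).
Edge count is an isomorphism invariant (a bijection on vertices induces a bijection on edges), so differing edge counts rule out isomorphism.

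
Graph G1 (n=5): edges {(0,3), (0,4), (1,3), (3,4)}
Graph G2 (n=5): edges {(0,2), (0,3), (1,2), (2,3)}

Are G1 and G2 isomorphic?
Yes, isomorphic

The graphs are isomorphic.
One valid mapping φ: V(G1) → V(G2): 0→0, 1→1, 2→4, 3→2, 4→3

Verify φ preserves adjacency — for each edge of G1, its image is an edge of G2:
  (0,3) → (φ(0),φ(3)) = (0,2) ∈ E(G2) ✓
  (0,4) → (φ(0),φ(4)) = (0,3) ∈ E(G2) ✓
  (1,3) → (φ(1),φ(3)) = (1,2) ∈ E(G2) ✓
  (3,4) → (φ(3),φ(4)) = (2,3) ∈ E(G2) ✓
All 4 edges of G1 map to edges of G2, and |E(G1)| = |E(G2)| = 4, so φ is a bijection on edges as well as vertices. Hence G1 ≅ G2.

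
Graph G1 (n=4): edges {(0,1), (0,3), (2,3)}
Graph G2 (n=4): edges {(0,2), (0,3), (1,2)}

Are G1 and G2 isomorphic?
Yes, isomorphic

The graphs are isomorphic.
One valid mapping φ: V(G1) → V(G2): 0→2, 1→1, 2→3, 3→0

Verify φ preserves adjacency — for each edge of G1, its image is an edge of G2:
  (0,1) → (φ(0),φ(1)) = (1,2) ∈ E(G2) ✓
  (0,3) → (φ(0),φ(3)) = (0,2) ∈ E(G2) ✓
  (2,3) → (φ(2),φ(3)) = (0,3) ∈ E(G2) ✓
All 3 edges of G1 map to edges of G2, and |E(G1)| = |E(G2)| = 3, so φ is a bijection on edges as well as vertices. Hence G1 ≅ G2.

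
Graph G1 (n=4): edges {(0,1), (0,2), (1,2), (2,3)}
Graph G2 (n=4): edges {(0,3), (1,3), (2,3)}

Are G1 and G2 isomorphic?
No, not isomorphic

The graphs are NOT isomorphic.

Degrees in G1: deg(0)=2, deg(1)=2, deg(2)=3, deg(3)=1.
Sorted degree sequence of G1: [3, 2, 2, 1].
Degrees in G2: deg(0)=1, deg(1)=1, deg(2)=1, deg(3)=3.
Sorted degree sequence of G2: [3, 1, 1, 1].
The (sorted) degree sequence is an isomorphism invariant, so since G1 and G2 have different degree sequences they cannot be isomorphic.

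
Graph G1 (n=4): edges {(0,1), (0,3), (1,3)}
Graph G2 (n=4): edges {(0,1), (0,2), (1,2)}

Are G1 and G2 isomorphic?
Yes, isomorphic

The graphs are isomorphic.
One valid mapping φ: V(G1) → V(G2): 0→2, 1→1, 2→3, 3→0

Verify φ preserves adjacency — for each edge of G1, its image is an edge of G2:
  (0,1) → (φ(0),φ(1)) = (1,2) ∈ E(G2) ✓
  (0,3) → (φ(0),φ(3)) = (0,2) ∈ E(G2) ✓
  (1,3) → (φ(1),φ(3)) = (0,1) ∈ E(G2) ✓
All 3 edges of G1 map to edges of G2, and |E(G1)| = |E(G2)| = 3, so φ is a bijection on edges as well as vertices. Hence G1 ≅ G2.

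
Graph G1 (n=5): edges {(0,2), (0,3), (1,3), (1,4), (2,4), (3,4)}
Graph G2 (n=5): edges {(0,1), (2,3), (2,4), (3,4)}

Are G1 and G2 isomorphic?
No, not isomorphic

The graphs are NOT isomorphic.

Connected components of G1: 1 component(s) with vertex sets [[0, 1, 2, 3, 4]], sizes [5].
Connected components of G2: 2 component(s) with vertex sets [[0, 1], [2, 3, 4]], sizes [2, 3].
The number of connected components (and the multiset of component sizes) is an isomorphism invariant — an isomorphism maps each component of G1 bijectively onto a component of G2. Since G1 has 1 component(s) and G2 has 2, they cannot be isomorphic.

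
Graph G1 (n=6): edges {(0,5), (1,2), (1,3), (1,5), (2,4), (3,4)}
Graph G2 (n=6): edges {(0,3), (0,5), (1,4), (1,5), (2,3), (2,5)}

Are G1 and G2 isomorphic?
Yes, isomorphic

The graphs are isomorphic.
One valid mapping φ: V(G1) → V(G2): 0→4, 1→5, 2→0, 3→2, 4→3, 5→1

Verify φ preserves adjacency — for each edge of G1, its image is an edge of G2:
  (0,5) → (φ(0),φ(5)) = (1,4) ∈ E(G2) ✓
  (1,2) → (φ(1),φ(2)) = (0,5) ∈ E(G2) ✓
  (1,3) → (φ(1),φ(3)) = (2,5) ∈ E(G2) ✓
  (1,5) → (φ(1),φ(5)) = (1,5) ∈ E(G2) ✓
  (2,4) → (φ(2),φ(4)) = (0,3) ∈ E(G2) ✓
  (3,4) → (φ(3),φ(4)) = (2,3) ∈ E(G2) ✓
All 6 edges of G1 map to edges of G2, and |E(G1)| = |E(G2)| = 6, so φ is a bijection on edges as well as vertices. Hence G1 ≅ G2.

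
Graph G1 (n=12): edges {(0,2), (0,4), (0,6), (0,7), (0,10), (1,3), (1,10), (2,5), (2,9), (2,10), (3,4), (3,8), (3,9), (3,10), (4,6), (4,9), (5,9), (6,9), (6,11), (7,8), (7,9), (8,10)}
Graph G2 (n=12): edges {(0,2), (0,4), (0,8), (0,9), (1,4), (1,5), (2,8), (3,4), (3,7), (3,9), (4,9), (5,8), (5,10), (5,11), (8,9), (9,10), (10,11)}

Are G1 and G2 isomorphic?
No, not isomorphic

The graphs are NOT isomorphic.

Connected components of G1: 1 component(s) with vertex sets [[0, 1, 2, 3, 4, 5, 6, 7, 8, 9, 10, 11]], sizes [12].
Connected components of G2: 2 component(s) with vertex sets [[6], [0, 1, 2, 3, 4, 5, 7, 8, 9, 10, 11]], sizes [1, 11].
The number of connected components (and the multiset of component sizes) is an isomorphism invariant — an isomorphism maps each component of G1 bijectively onto a component of G2. Since G1 has 1 component(s) and G2 has 2, they cannot be isomorphic.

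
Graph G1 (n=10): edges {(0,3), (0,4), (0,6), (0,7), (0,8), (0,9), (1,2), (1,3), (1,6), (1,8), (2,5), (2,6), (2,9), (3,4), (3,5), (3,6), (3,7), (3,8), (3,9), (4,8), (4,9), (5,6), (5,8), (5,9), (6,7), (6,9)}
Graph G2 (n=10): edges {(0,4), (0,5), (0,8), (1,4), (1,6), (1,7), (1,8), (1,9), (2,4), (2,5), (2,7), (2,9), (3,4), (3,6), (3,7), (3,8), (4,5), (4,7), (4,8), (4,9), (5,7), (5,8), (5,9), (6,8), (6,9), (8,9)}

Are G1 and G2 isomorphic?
Yes, isomorphic

The graphs are isomorphic.
One valid mapping φ: V(G1) → V(G2): 0→5, 1→3, 2→6, 3→4, 4→2, 5→1, 6→8, 7→0, 8→7, 9→9

Verify φ preserves adjacency — for each edge of G1, its image is an edge of G2:
  (0,3) → (φ(0),φ(3)) = (4,5) ∈ E(G2) ✓
  (0,4) → (φ(0),φ(4)) = (2,5) ∈ E(G2) ✓
  (0,6) → (φ(0),φ(6)) = (5,8) ∈ E(G2) ✓
  (0,7) → (φ(0),φ(7)) = (0,5) ∈ E(G2) ✓
  (0,8) → (φ(0),φ(8)) = (5,7) ∈ E(G2) ✓
  (0,9) → (φ(0),φ(9)) = (5,9) ∈ E(G2) ✓
  (1,2) → (φ(1),φ(2)) = (3,6) ∈ E(G2) ✓
  (1,3) → (φ(1),φ(3)) = (3,4) ∈ E(G2) ✓
  (1,6) → (φ(1),φ(6)) = (3,8) ∈ E(G2) ✓
  (1,8) → (φ(1),φ(8)) = (3,7) ∈ E(G2) ✓
  (2,5) → (φ(2),φ(5)) = (1,6) ∈ E(G2) ✓
  (2,6) → (φ(2),φ(6)) = (6,8) ∈ E(G2) ✓
  (2,9) → (φ(2),φ(9)) = (6,9) ∈ E(G2) ✓
  (3,4) → (φ(3),φ(4)) = (2,4) ∈ E(G2) ✓
  (3,5) → (φ(3),φ(5)) = (1,4) ∈ E(G2) ✓
  (3,6) → (φ(3),φ(6)) = (4,8) ∈ E(G2) ✓
  (3,7) → (φ(3),φ(7)) = (0,4) ∈ E(G2) ✓
  (3,8) → (φ(3),φ(8)) = (4,7) ∈ E(G2) ✓
  (3,9) → (φ(3),φ(9)) = (4,9) ∈ E(G2) ✓
  (4,8) → (φ(4),φ(8)) = (2,7) ∈ E(G2) ✓
  (4,9) → (φ(4),φ(9)) = (2,9) ∈ E(G2) ✓
  (5,6) → (φ(5),φ(6)) = (1,8) ∈ E(G2) ✓
  (5,8) → (φ(5),φ(8)) = (1,7) ∈ E(G2) ✓
  (5,9) → (φ(5),φ(9)) = (1,9) ∈ E(G2) ✓
  (6,7) → (φ(6),φ(7)) = (0,8) ∈ E(G2) ✓
  (6,9) → (φ(6),φ(9)) = (8,9) ∈ E(G2) ✓
All 26 edges of G1 map to edges of G2, and |E(G1)| = |E(G2)| = 26, so φ is a bijection on edges as well as vertices. Hence G1 ≅ G2.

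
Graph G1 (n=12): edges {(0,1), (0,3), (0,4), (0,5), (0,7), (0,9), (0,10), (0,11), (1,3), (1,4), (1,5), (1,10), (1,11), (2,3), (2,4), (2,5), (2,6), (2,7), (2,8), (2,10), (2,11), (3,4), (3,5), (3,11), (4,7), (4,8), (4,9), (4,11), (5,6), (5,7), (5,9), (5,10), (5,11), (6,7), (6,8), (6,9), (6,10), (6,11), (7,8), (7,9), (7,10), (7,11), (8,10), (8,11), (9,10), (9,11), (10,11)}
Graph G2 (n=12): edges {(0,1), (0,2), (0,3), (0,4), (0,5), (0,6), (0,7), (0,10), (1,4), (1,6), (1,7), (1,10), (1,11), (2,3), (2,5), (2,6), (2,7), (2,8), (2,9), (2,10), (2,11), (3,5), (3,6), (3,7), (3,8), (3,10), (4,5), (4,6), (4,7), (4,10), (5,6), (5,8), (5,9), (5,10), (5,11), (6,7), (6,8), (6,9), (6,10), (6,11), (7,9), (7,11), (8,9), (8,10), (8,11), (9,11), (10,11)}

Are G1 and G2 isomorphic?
Yes, isomorphic

The graphs are isomorphic.
One valid mapping φ: V(G1) → V(G2): 0→0, 1→4, 2→11, 3→1, 4→7, 5→10, 6→8, 7→2, 8→9, 9→3, 10→5, 11→6

Verify φ preserves adjacency — for each edge of G1, its image is an edge of G2:
  (0,1) → (φ(0),φ(1)) = (0,4) ∈ E(G2) ✓
  (0,3) → (φ(0),φ(3)) = (0,1) ∈ E(G2) ✓
  (0,4) → (φ(0),φ(4)) = (0,7) ∈ E(G2) ✓
  (0,5) → (φ(0),φ(5)) = (0,10) ∈ E(G2) ✓
  (0,7) → (φ(0),φ(7)) = (0,2) ∈ E(G2) ✓
  (0,9) → (φ(0),φ(9)) = (0,3) ∈ E(G2) ✓
  (0,10) → (φ(0),φ(10)) = (0,5) ∈ E(G2) ✓
  (0,11) → (φ(0),φ(11)) = (0,6) ∈ E(G2) ✓
  (1,3) → (φ(1),φ(3)) = (1,4) ∈ E(G2) ✓
  (1,4) → (φ(1),φ(4)) = (4,7) ∈ E(G2) ✓
  (1,5) → (φ(1),φ(5)) = (4,10) ∈ E(G2) ✓
  (1,10) → (φ(1),φ(10)) = (4,5) ∈ E(G2) ✓
  (1,11) → (φ(1),φ(11)) = (4,6) ∈ E(G2) ✓
  (2,3) → (φ(2),φ(3)) = (1,11) ∈ E(G2) ✓
  (2,4) → (φ(2),φ(4)) = (7,11) ∈ E(G2) ✓
  (2,5) → (φ(2),φ(5)) = (10,11) ∈ E(G2) ✓
  (2,6) → (φ(2),φ(6)) = (8,11) ∈ E(G2) ✓
  (2,7) → (φ(2),φ(7)) = (2,11) ∈ E(G2) ✓
  (2,8) → (φ(2),φ(8)) = (9,11) ∈ E(G2) ✓
  (2,10) → (φ(2),φ(10)) = (5,11) ∈ E(G2) ✓
  (2,11) → (φ(2),φ(11)) = (6,11) ∈ E(G2) ✓
  (3,4) → (φ(3),φ(4)) = (1,7) ∈ E(G2) ✓
  (3,5) → (φ(3),φ(5)) = (1,10) ∈ E(G2) ✓
  (3,11) → (φ(3),φ(11)) = (1,6) ∈ E(G2) ✓
  (4,7) → (φ(4),φ(7)) = (2,7) ∈ E(G2) ✓
  (4,8) → (φ(4),φ(8)) = (7,9) ∈ E(G2) ✓
  (4,9) → (φ(4),φ(9)) = (3,7) ∈ E(G2) ✓
  (4,11) → (φ(4),φ(11)) = (6,7) ∈ E(G2) ✓
  (5,6) → (φ(5),φ(6)) = (8,10) ∈ E(G2) ✓
  (5,7) → (φ(5),φ(7)) = (2,10) ∈ E(G2) ✓
  (5,9) → (φ(5),φ(9)) = (3,10) ∈ E(G2) ✓
  (5,10) → (φ(5),φ(10)) = (5,10) ∈ E(G2) ✓
  (5,11) → (φ(5),φ(11)) = (6,10) ∈ E(G2) ✓
  (6,7) → (φ(6),φ(7)) = (2,8) ∈ E(G2) ✓
  (6,8) → (φ(6),φ(8)) = (8,9) ∈ E(G2) ✓
  (6,9) → (φ(6),φ(9)) = (3,8) ∈ E(G2) ✓
  (6,10) → (φ(6),φ(10)) = (5,8) ∈ E(G2) ✓
  (6,11) → (φ(6),φ(11)) = (6,8) ∈ E(G2) ✓
  (7,8) → (φ(7),φ(8)) = (2,9) ∈ E(G2) ✓
  (7,9) → (φ(7),φ(9)) = (2,3) ∈ E(G2) ✓
  (7,10) → (φ(7),φ(10)) = (2,5) ∈ E(G2) ✓
  (7,11) → (φ(7),φ(11)) = (2,6) ∈ E(G2) ✓
  (8,10) → (φ(8),φ(10)) = (5,9) ∈ E(G2) ✓
  (8,11) → (φ(8),φ(11)) = (6,9) ∈ E(G2) ✓
  (9,10) → (φ(9),φ(10)) = (3,5) ∈ E(G2) ✓
  (9,11) → (φ(9),φ(11)) = (3,6) ∈ E(G2) ✓
  (10,11) → (φ(10),φ(11)) = (5,6) ∈ E(G2) ✓
All 47 edges of G1 map to edges of G2, and |E(G1)| = |E(G2)| = 47, so φ is a bijection on edges as well as vertices. Hence G1 ≅ G2.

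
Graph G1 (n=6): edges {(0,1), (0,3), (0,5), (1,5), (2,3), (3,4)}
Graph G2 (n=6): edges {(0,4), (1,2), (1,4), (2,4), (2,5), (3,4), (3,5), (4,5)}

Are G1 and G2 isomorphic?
No, not isomorphic

The graphs are NOT isomorphic.

Counting triangles (3-cliques): G1 has 1, G2 has 3.
Triangle count is an isomorphism invariant, so differing triangle counts rule out isomorphism.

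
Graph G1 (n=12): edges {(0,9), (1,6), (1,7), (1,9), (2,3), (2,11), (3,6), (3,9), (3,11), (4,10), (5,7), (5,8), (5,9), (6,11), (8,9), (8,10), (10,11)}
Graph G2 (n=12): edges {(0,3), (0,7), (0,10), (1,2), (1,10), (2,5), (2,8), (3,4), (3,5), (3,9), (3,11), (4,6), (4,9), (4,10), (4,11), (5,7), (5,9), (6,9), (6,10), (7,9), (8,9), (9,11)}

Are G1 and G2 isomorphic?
No, not isomorphic

The graphs are NOT isomorphic.

Degrees in G1: deg(0)=1, deg(1)=3, deg(2)=2, deg(3)=4, deg(4)=1, deg(5)=3, deg(6)=3, deg(7)=2, deg(8)=3, deg(9)=5, deg(10)=3, deg(11)=4.
Sorted degree sequence of G1: [5, 4, 4, 3, 3, 3, 3, 3, 2, 2, 1, 1].
Degrees in G2: deg(0)=3, deg(1)=2, deg(2)=3, deg(3)=5, deg(4)=5, deg(5)=4, deg(6)=3, deg(7)=3, deg(8)=2, deg(9)=7, deg(10)=4, deg(11)=3.
Sorted degree sequence of G2: [7, 5, 5, 4, 4, 3, 3, 3, 3, 3, 2, 2].
The (sorted) degree sequence is an isomorphism invariant, so since G1 and G2 have different degree sequences they cannot be isomorphic.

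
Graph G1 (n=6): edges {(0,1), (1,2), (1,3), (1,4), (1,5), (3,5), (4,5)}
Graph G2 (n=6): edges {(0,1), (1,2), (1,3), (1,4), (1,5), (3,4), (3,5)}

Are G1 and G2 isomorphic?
Yes, isomorphic

The graphs are isomorphic.
One valid mapping φ: V(G1) → V(G2): 0→2, 1→1, 2→0, 3→4, 4→5, 5→3

Verify φ preserves adjacency — for each edge of G1, its image is an edge of G2:
  (0,1) → (φ(0),φ(1)) = (1,2) ∈ E(G2) ✓
  (1,2) → (φ(1),φ(2)) = (0,1) ∈ E(G2) ✓
  (1,3) → (φ(1),φ(3)) = (1,4) ∈ E(G2) ✓
  (1,4) → (φ(1),φ(4)) = (1,5) ∈ E(G2) ✓
  (1,5) → (φ(1),φ(5)) = (1,3) ∈ E(G2) ✓
  (3,5) → (φ(3),φ(5)) = (3,4) ∈ E(G2) ✓
  (4,5) → (φ(4),φ(5)) = (3,5) ∈ E(G2) ✓
All 7 edges of G1 map to edges of G2, and |E(G1)| = |E(G2)| = 7, so φ is a bijection on edges as well as vertices. Hence G1 ≅ G2.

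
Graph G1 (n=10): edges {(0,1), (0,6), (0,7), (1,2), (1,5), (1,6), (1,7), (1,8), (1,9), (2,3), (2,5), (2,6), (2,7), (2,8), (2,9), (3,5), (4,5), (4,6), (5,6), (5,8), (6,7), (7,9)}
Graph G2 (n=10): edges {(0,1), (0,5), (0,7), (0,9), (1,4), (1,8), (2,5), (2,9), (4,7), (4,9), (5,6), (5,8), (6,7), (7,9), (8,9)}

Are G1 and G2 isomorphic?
No, not isomorphic

The graphs are NOT isomorphic.

Connected components of G1: 1 component(s) with vertex sets [[0, 1, 2, 3, 4, 5, 6, 7, 8, 9]], sizes [10].
Connected components of G2: 2 component(s) with vertex sets [[3], [0, 1, 2, 4, 5, 6, 7, 8, 9]], sizes [1, 9].
The number of connected components (and the multiset of component sizes) is an isomorphism invariant — an isomorphism maps each component of G1 bijectively onto a component of G2. Since G1 has 1 component(s) and G2 has 2, they cannot be isomorphic.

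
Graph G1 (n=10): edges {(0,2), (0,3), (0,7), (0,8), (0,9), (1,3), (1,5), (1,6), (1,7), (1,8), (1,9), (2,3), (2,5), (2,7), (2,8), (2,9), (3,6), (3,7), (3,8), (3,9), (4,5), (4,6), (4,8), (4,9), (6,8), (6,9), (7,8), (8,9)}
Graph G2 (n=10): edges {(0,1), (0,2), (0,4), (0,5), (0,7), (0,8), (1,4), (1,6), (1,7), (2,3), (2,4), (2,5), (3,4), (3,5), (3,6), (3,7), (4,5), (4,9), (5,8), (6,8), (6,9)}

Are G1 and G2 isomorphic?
No, not isomorphic

The graphs are NOT isomorphic.

Degrees in G1: deg(0)=5, deg(1)=6, deg(2)=6, deg(3)=7, deg(4)=4, deg(5)=3, deg(6)=5, deg(7)=5, deg(8)=8, deg(9)=7.
Sorted degree sequence of G1: [8, 7, 7, 6, 6, 5, 5, 5, 4, 3].
Degrees in G2: deg(0)=6, deg(1)=4, deg(2)=4, deg(3)=5, deg(4)=6, deg(5)=5, deg(6)=4, deg(7)=3, deg(8)=3, deg(9)=2.
Sorted degree sequence of G2: [6, 6, 5, 5, 4, 4, 4, 3, 3, 2].
The (sorted) degree sequence is an isomorphism invariant, so since G1 and G2 have different degree sequences they cannot be isomorphic.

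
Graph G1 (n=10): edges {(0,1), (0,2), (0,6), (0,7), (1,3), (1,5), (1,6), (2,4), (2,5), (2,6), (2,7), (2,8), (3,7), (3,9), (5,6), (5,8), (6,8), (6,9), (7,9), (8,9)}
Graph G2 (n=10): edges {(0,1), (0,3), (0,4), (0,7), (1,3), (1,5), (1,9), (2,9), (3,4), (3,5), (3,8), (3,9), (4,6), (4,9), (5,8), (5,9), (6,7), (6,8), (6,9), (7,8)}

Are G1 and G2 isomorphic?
Yes, isomorphic

The graphs are isomorphic.
One valid mapping φ: V(G1) → V(G2): 0→4, 1→0, 2→9, 3→7, 4→2, 5→1, 6→3, 7→6, 8→5, 9→8

Verify φ preserves adjacency — for each edge of G1, its image is an edge of G2:
  (0,1) → (φ(0),φ(1)) = (0,4) ∈ E(G2) ✓
  (0,2) → (φ(0),φ(2)) = (4,9) ∈ E(G2) ✓
  (0,6) → (φ(0),φ(6)) = (3,4) ∈ E(G2) ✓
  (0,7) → (φ(0),φ(7)) = (4,6) ∈ E(G2) ✓
  (1,3) → (φ(1),φ(3)) = (0,7) ∈ E(G2) ✓
  (1,5) → (φ(1),φ(5)) = (0,1) ∈ E(G2) ✓
  (1,6) → (φ(1),φ(6)) = (0,3) ∈ E(G2) ✓
  (2,4) → (φ(2),φ(4)) = (2,9) ∈ E(G2) ✓
  (2,5) → (φ(2),φ(5)) = (1,9) ∈ E(G2) ✓
  (2,6) → (φ(2),φ(6)) = (3,9) ∈ E(G2) ✓
  (2,7) → (φ(2),φ(7)) = (6,9) ∈ E(G2) ✓
  (2,8) → (φ(2),φ(8)) = (5,9) ∈ E(G2) ✓
  (3,7) → (φ(3),φ(7)) = (6,7) ∈ E(G2) ✓
  (3,9) → (φ(3),φ(9)) = (7,8) ∈ E(G2) ✓
  (5,6) → (φ(5),φ(6)) = (1,3) ∈ E(G2) ✓
  (5,8) → (φ(5),φ(8)) = (1,5) ∈ E(G2) ✓
  (6,8) → (φ(6),φ(8)) = (3,5) ∈ E(G2) ✓
  (6,9) → (φ(6),φ(9)) = (3,8) ∈ E(G2) ✓
  (7,9) → (φ(7),φ(9)) = (6,8) ∈ E(G2) ✓
  (8,9) → (φ(8),φ(9)) = (5,8) ∈ E(G2) ✓
All 20 edges of G1 map to edges of G2, and |E(G1)| = |E(G2)| = 20, so φ is a bijection on edges as well as vertices. Hence G1 ≅ G2.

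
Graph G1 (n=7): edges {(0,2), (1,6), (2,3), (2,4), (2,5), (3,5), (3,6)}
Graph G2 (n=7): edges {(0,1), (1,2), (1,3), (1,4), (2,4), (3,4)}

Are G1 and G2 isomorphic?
No, not isomorphic

The graphs are NOT isomorphic.

Degrees in G1: deg(0)=1, deg(1)=1, deg(2)=4, deg(3)=3, deg(4)=1, deg(5)=2, deg(6)=2.
Sorted degree sequence of G1: [4, 3, 2, 2, 1, 1, 1].
Degrees in G2: deg(0)=1, deg(1)=4, deg(2)=2, deg(3)=2, deg(4)=3, deg(5)=0, deg(6)=0.
Sorted degree sequence of G2: [4, 3, 2, 2, 1, 0, 0].
The (sorted) degree sequence is an isomorphism invariant, so since G1 and G2 have different degree sequences they cannot be isomorphic.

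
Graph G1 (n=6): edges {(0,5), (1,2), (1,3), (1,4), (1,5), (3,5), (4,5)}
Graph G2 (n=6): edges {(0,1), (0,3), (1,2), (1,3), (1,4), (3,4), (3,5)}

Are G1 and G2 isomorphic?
Yes, isomorphic

The graphs are isomorphic.
One valid mapping φ: V(G1) → V(G2): 0→5, 1→1, 2→2, 3→0, 4→4, 5→3

Verify φ preserves adjacency — for each edge of G1, its image is an edge of G2:
  (0,5) → (φ(0),φ(5)) = (3,5) ∈ E(G2) ✓
  (1,2) → (φ(1),φ(2)) = (1,2) ∈ E(G2) ✓
  (1,3) → (φ(1),φ(3)) = (0,1) ∈ E(G2) ✓
  (1,4) → (φ(1),φ(4)) = (1,4) ∈ E(G2) ✓
  (1,5) → (φ(1),φ(5)) = (1,3) ∈ E(G2) ✓
  (3,5) → (φ(3),φ(5)) = (0,3) ∈ E(G2) ✓
  (4,5) → (φ(4),φ(5)) = (3,4) ∈ E(G2) ✓
All 7 edges of G1 map to edges of G2, and |E(G1)| = |E(G2)| = 7, so φ is a bijection on edges as well as vertices. Hence G1 ≅ G2.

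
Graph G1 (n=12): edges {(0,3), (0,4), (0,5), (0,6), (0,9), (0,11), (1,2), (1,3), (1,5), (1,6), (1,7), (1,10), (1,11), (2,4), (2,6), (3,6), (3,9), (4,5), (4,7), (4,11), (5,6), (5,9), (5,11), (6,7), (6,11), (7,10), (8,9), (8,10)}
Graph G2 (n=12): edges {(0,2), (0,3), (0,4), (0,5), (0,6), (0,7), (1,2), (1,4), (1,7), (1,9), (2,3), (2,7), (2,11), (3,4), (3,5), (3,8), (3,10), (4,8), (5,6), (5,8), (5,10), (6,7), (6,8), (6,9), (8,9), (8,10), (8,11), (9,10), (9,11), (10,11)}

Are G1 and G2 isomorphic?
No, not isomorphic

The graphs are NOT isomorphic.

Degrees in G1: deg(0)=6, deg(1)=7, deg(2)=3, deg(3)=4, deg(4)=5, deg(5)=6, deg(6)=7, deg(7)=4, deg(8)=2, deg(9)=4, deg(10)=3, deg(11)=5.
Sorted degree sequence of G1: [7, 7, 6, 6, 5, 5, 4, 4, 4, 3, 3, 2].
Degrees in G2: deg(0)=6, deg(1)=4, deg(2)=5, deg(3)=6, deg(4)=4, deg(5)=5, deg(6)=5, deg(7)=4, deg(8)=7, deg(9)=5, deg(10)=5, deg(11)=4.
Sorted degree sequence of G2: [7, 6, 6, 5, 5, 5, 5, 5, 4, 4, 4, 4].
The (sorted) degree sequence is an isomorphism invariant, so since G1 and G2 have different degree sequences they cannot be isomorphic.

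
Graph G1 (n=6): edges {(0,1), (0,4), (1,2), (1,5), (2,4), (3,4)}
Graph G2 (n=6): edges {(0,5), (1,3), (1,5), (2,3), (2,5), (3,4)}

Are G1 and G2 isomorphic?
Yes, isomorphic

The graphs are isomorphic.
One valid mapping φ: V(G1) → V(G2): 0→2, 1→5, 2→1, 3→4, 4→3, 5→0

Verify φ preserves adjacency — for each edge of G1, its image is an edge of G2:
  (0,1) → (φ(0),φ(1)) = (2,5) ∈ E(G2) ✓
  (0,4) → (φ(0),φ(4)) = (2,3) ∈ E(G2) ✓
  (1,2) → (φ(1),φ(2)) = (1,5) ∈ E(G2) ✓
  (1,5) → (φ(1),φ(5)) = (0,5) ∈ E(G2) ✓
  (2,4) → (φ(2),φ(4)) = (1,3) ∈ E(G2) ✓
  (3,4) → (φ(3),φ(4)) = (3,4) ∈ E(G2) ✓
All 6 edges of G1 map to edges of G2, and |E(G1)| = |E(G2)| = 6, so φ is a bijection on edges as well as vertices. Hence G1 ≅ G2.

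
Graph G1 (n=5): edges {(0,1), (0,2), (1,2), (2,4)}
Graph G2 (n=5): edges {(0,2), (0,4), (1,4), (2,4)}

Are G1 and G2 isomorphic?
Yes, isomorphic

The graphs are isomorphic.
One valid mapping φ: V(G1) → V(G2): 0→0, 1→2, 2→4, 3→3, 4→1

Verify φ preserves adjacency — for each edge of G1, its image is an edge of G2:
  (0,1) → (φ(0),φ(1)) = (0,2) ∈ E(G2) ✓
  (0,2) → (φ(0),φ(2)) = (0,4) ∈ E(G2) ✓
  (1,2) → (φ(1),φ(2)) = (2,4) ∈ E(G2) ✓
  (2,4) → (φ(2),φ(4)) = (1,4) ∈ E(G2) ✓
All 4 edges of G1 map to edges of G2, and |E(G1)| = |E(G2)| = 4, so φ is a bijection on edges as well as vertices. Hence G1 ≅ G2.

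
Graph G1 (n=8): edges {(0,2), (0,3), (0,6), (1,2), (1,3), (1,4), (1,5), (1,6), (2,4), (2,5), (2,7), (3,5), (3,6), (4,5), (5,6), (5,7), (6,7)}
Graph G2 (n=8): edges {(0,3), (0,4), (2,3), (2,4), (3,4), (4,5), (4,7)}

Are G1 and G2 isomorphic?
No, not isomorphic

The graphs are NOT isomorphic.

Connected components of G1: 1 component(s) with vertex sets [[0, 1, 2, 3, 4, 5, 6, 7]], sizes [8].
Connected components of G2: 3 component(s) with vertex sets [[1], [6], [0, 2, 3, 4, 5, 7]], sizes [1, 1, 6].
The number of connected components (and the multiset of component sizes) is an isomorphism invariant — an isomorphism maps each component of G1 bijectively onto a component of G2. Since G1 has 1 component(s) and G2 has 3, they cannot be isomorphic.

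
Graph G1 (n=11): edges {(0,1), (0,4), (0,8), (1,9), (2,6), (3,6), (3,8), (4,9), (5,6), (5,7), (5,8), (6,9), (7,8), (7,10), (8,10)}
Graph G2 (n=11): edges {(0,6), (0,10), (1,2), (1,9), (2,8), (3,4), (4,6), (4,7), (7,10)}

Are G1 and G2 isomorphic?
No, not isomorphic

The graphs are NOT isomorphic.

Connected components of G1: 1 component(s) with vertex sets [[0, 1, 2, 3, 4, 5, 6, 7, 8, 9, 10]], sizes [11].
Connected components of G2: 3 component(s) with vertex sets [[5], [1, 2, 8, 9], [0, 3, 4, 6, 7, 10]], sizes [1, 4, 6].
The number of connected components (and the multiset of component sizes) is an isomorphism invariant — an isomorphism maps each component of G1 bijectively onto a component of G2. Since G1 has 1 component(s) and G2 has 3, they cannot be isomorphic.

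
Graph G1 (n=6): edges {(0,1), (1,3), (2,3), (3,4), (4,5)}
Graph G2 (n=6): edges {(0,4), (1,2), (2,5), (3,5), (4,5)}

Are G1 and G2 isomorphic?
Yes, isomorphic

The graphs are isomorphic.
One valid mapping φ: V(G1) → V(G2): 0→1, 1→2, 2→3, 3→5, 4→4, 5→0

Verify φ preserves adjacency — for each edge of G1, its image is an edge of G2:
  (0,1) → (φ(0),φ(1)) = (1,2) ∈ E(G2) ✓
  (1,3) → (φ(1),φ(3)) = (2,5) ∈ E(G2) ✓
  (2,3) → (φ(2),φ(3)) = (3,5) ∈ E(G2) ✓
  (3,4) → (φ(3),φ(4)) = (4,5) ∈ E(G2) ✓
  (4,5) → (φ(4),φ(5)) = (0,4) ∈ E(G2) ✓
All 5 edges of G1 map to edges of G2, and |E(G1)| = |E(G2)| = 5, so φ is a bijection on edges as well as vertices. Hence G1 ≅ G2.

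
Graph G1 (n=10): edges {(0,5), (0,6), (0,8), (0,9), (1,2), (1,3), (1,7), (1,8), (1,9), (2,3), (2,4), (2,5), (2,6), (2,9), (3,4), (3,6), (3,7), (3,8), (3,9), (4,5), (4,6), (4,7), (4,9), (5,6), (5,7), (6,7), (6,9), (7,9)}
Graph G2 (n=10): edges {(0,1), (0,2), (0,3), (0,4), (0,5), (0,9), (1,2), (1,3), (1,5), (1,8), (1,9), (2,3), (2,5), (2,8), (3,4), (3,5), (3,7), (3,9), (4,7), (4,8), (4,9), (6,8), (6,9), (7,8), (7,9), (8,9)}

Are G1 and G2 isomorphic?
No, not isomorphic

The graphs are NOT isomorphic.

Counting triangles (3-cliques): G1 has 29, G2 has 25.
Triangle count is an isomorphism invariant, so differing triangle counts rule out isomorphism.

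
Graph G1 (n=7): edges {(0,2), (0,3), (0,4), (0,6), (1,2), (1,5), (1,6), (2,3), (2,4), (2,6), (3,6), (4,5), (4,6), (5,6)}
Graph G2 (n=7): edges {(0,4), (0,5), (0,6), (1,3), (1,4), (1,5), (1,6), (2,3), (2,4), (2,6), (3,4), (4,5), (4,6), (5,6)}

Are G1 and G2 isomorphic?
Yes, isomorphic

The graphs are isomorphic.
One valid mapping φ: V(G1) → V(G2): 0→5, 1→2, 2→6, 3→0, 4→1, 5→3, 6→4

Verify φ preserves adjacency — for each edge of G1, its image is an edge of G2:
  (0,2) → (φ(0),φ(2)) = (5,6) ∈ E(G2) ✓
  (0,3) → (φ(0),φ(3)) = (0,5) ∈ E(G2) ✓
  (0,4) → (φ(0),φ(4)) = (1,5) ∈ E(G2) ✓
  (0,6) → (φ(0),φ(6)) = (4,5) ∈ E(G2) ✓
  (1,2) → (φ(1),φ(2)) = (2,6) ∈ E(G2) ✓
  (1,5) → (φ(1),φ(5)) = (2,3) ∈ E(G2) ✓
  (1,6) → (φ(1),φ(6)) = (2,4) ∈ E(G2) ✓
  (2,3) → (φ(2),φ(3)) = (0,6) ∈ E(G2) ✓
  (2,4) → (φ(2),φ(4)) = (1,6) ∈ E(G2) ✓
  (2,6) → (φ(2),φ(6)) = (4,6) ∈ E(G2) ✓
  (3,6) → (φ(3),φ(6)) = (0,4) ∈ E(G2) ✓
  (4,5) → (φ(4),φ(5)) = (1,3) ∈ E(G2) ✓
  (4,6) → (φ(4),φ(6)) = (1,4) ∈ E(G2) ✓
  (5,6) → (φ(5),φ(6)) = (3,4) ∈ E(G2) ✓
All 14 edges of G1 map to edges of G2, and |E(G1)| = |E(G2)| = 14, so φ is a bijection on edges as well as vertices. Hence G1 ≅ G2.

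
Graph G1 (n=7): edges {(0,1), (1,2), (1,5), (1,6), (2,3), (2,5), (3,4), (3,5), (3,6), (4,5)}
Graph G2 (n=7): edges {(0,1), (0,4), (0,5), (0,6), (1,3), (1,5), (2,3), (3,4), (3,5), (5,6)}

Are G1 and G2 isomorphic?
Yes, isomorphic

The graphs are isomorphic.
One valid mapping φ: V(G1) → V(G2): 0→2, 1→3, 2→1, 3→0, 4→6, 5→5, 6→4

Verify φ preserves adjacency — for each edge of G1, its image is an edge of G2:
  (0,1) → (φ(0),φ(1)) = (2,3) ∈ E(G2) ✓
  (1,2) → (φ(1),φ(2)) = (1,3) ∈ E(G2) ✓
  (1,5) → (φ(1),φ(5)) = (3,5) ∈ E(G2) ✓
  (1,6) → (φ(1),φ(6)) = (3,4) ∈ E(G2) ✓
  (2,3) → (φ(2),φ(3)) = (0,1) ∈ E(G2) ✓
  (2,5) → (φ(2),φ(5)) = (1,5) ∈ E(G2) ✓
  (3,4) → (φ(3),φ(4)) = (0,6) ∈ E(G2) ✓
  (3,5) → (φ(3),φ(5)) = (0,5) ∈ E(G2) ✓
  (3,6) → (φ(3),φ(6)) = (0,4) ∈ E(G2) ✓
  (4,5) → (φ(4),φ(5)) = (5,6) ∈ E(G2) ✓
All 10 edges of G1 map to edges of G2, and |E(G1)| = |E(G2)| = 10, so φ is a bijection on edges as well as vertices. Hence G1 ≅ G2.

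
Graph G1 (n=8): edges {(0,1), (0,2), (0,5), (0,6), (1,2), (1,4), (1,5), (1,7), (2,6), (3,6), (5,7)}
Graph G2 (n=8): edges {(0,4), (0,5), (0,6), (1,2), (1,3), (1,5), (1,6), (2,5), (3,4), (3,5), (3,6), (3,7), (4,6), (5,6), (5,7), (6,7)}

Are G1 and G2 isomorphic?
No, not isomorphic

The graphs are NOT isomorphic.

Counting triangles (3-cliques): G1 has 4, G2 has 11.
Triangle count is an isomorphism invariant, so differing triangle counts rule out isomorphism.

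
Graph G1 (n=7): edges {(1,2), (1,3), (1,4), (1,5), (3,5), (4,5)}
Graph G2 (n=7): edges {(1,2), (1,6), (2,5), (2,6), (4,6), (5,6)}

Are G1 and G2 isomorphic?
Yes, isomorphic

The graphs are isomorphic.
One valid mapping φ: V(G1) → V(G2): 0→0, 1→6, 2→4, 3→1, 4→5, 5→2, 6→3

Verify φ preserves adjacency — for each edge of G1, its image is an edge of G2:
  (1,2) → (φ(1),φ(2)) = (4,6) ∈ E(G2) ✓
  (1,3) → (φ(1),φ(3)) = (1,6) ∈ E(G2) ✓
  (1,4) → (φ(1),φ(4)) = (5,6) ∈ E(G2) ✓
  (1,5) → (φ(1),φ(5)) = (2,6) ∈ E(G2) ✓
  (3,5) → (φ(3),φ(5)) = (1,2) ∈ E(G2) ✓
  (4,5) → (φ(4),φ(5)) = (2,5) ∈ E(G2) ✓
All 6 edges of G1 map to edges of G2, and |E(G1)| = |E(G2)| = 6, so φ is a bijection on edges as well as vertices. Hence G1 ≅ G2.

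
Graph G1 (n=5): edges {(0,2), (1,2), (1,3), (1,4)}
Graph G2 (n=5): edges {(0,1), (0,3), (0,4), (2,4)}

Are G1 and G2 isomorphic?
Yes, isomorphic

The graphs are isomorphic.
One valid mapping φ: V(G1) → V(G2): 0→2, 1→0, 2→4, 3→3, 4→1

Verify φ preserves adjacency — for each edge of G1, its image is an edge of G2:
  (0,2) → (φ(0),φ(2)) = (2,4) ∈ E(G2) ✓
  (1,2) → (φ(1),φ(2)) = (0,4) ∈ E(G2) ✓
  (1,3) → (φ(1),φ(3)) = (0,3) ∈ E(G2) ✓
  (1,4) → (φ(1),φ(4)) = (0,1) ∈ E(G2) ✓
All 4 edges of G1 map to edges of G2, and |E(G1)| = |E(G2)| = 4, so φ is a bijection on edges as well as vertices. Hence G1 ≅ G2.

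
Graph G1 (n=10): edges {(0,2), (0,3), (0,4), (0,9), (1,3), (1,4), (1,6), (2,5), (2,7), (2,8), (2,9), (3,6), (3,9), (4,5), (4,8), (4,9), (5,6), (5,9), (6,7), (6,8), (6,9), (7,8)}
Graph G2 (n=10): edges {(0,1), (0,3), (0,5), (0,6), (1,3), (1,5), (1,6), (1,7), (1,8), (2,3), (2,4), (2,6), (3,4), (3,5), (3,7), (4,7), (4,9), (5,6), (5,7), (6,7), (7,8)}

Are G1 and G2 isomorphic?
No, not isomorphic

The graphs are NOT isomorphic.

Counting triangles (3-cliques): G1 has 10, G2 has 15.
Triangle count is an isomorphism invariant, so differing triangle counts rule out isomorphism.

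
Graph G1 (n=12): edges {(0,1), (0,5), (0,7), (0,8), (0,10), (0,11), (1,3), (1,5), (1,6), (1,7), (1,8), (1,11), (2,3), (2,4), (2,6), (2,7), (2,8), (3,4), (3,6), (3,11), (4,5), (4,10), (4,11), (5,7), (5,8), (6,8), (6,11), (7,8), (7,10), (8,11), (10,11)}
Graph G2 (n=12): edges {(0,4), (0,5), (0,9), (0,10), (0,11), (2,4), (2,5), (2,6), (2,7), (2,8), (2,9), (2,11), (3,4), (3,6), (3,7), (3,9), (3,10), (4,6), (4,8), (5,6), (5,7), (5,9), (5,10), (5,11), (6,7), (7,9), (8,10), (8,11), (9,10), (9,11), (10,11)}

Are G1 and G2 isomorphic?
Yes, isomorphic

The graphs are isomorphic.
One valid mapping φ: V(G1) → V(G2): 0→11, 1→5, 2→3, 3→6, 4→4, 5→0, 6→7, 7→10, 8→9, 9→1, 10→8, 11→2

Verify φ preserves adjacency — for each edge of G1, its image is an edge of G2:
  (0,1) → (φ(0),φ(1)) = (5,11) ∈ E(G2) ✓
  (0,5) → (φ(0),φ(5)) = (0,11) ∈ E(G2) ✓
  (0,7) → (φ(0),φ(7)) = (10,11) ∈ E(G2) ✓
  (0,8) → (φ(0),φ(8)) = (9,11) ∈ E(G2) ✓
  (0,10) → (φ(0),φ(10)) = (8,11) ∈ E(G2) ✓
  (0,11) → (φ(0),φ(11)) = (2,11) ∈ E(G2) ✓
  (1,3) → (φ(1),φ(3)) = (5,6) ∈ E(G2) ✓
  (1,5) → (φ(1),φ(5)) = (0,5) ∈ E(G2) ✓
  (1,6) → (φ(1),φ(6)) = (5,7) ∈ E(G2) ✓
  (1,7) → (φ(1),φ(7)) = (5,10) ∈ E(G2) ✓
  (1,8) → (φ(1),φ(8)) = (5,9) ∈ E(G2) ✓
  (1,11) → (φ(1),φ(11)) = (2,5) ∈ E(G2) ✓
  (2,3) → (φ(2),φ(3)) = (3,6) ∈ E(G2) ✓
  (2,4) → (φ(2),φ(4)) = (3,4) ∈ E(G2) ✓
  (2,6) → (φ(2),φ(6)) = (3,7) ∈ E(G2) ✓
  (2,7) → (φ(2),φ(7)) = (3,10) ∈ E(G2) ✓
  (2,8) → (φ(2),φ(8)) = (3,9) ∈ E(G2) ✓
  (3,4) → (φ(3),φ(4)) = (4,6) ∈ E(G2) ✓
  (3,6) → (φ(3),φ(6)) = (6,7) ∈ E(G2) ✓
  (3,11) → (φ(3),φ(11)) = (2,6) ∈ E(G2) ✓
  (4,5) → (φ(4),φ(5)) = (0,4) ∈ E(G2) ✓
  (4,10) → (φ(4),φ(10)) = (4,8) ∈ E(G2) ✓
  (4,11) → (φ(4),φ(11)) = (2,4) ∈ E(G2) ✓
  (5,7) → (φ(5),φ(7)) = (0,10) ∈ E(G2) ✓
  (5,8) → (φ(5),φ(8)) = (0,9) ∈ E(G2) ✓
  (6,8) → (φ(6),φ(8)) = (7,9) ∈ E(G2) ✓
  (6,11) → (φ(6),φ(11)) = (2,7) ∈ E(G2) ✓
  (7,8) → (φ(7),φ(8)) = (9,10) ∈ E(G2) ✓
  (7,10) → (φ(7),φ(10)) = (8,10) ∈ E(G2) ✓
  (8,11) → (φ(8),φ(11)) = (2,9) ∈ E(G2) ✓
  (10,11) → (φ(10),φ(11)) = (2,8) ∈ E(G2) ✓
All 31 edges of G1 map to edges of G2, and |E(G1)| = |E(G2)| = 31, so φ is a bijection on edges as well as vertices. Hence G1 ≅ G2.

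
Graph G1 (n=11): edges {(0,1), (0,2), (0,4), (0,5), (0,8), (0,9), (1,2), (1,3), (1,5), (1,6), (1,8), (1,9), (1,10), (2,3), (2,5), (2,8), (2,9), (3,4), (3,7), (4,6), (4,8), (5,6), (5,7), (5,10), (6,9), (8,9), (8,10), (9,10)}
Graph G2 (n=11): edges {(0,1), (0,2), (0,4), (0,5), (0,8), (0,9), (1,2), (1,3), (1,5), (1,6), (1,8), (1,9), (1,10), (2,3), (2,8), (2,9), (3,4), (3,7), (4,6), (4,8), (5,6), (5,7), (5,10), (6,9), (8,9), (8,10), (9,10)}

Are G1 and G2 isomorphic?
No, not isomorphic

The graphs are NOT isomorphic.

Counting edges: G1 has 28 edge(s); G2 has 27 edge(s).
Edge count is an isomorphism invariant (a bijection on vertices induces a bijection on edges), so differing edge counts rule out isomorphism.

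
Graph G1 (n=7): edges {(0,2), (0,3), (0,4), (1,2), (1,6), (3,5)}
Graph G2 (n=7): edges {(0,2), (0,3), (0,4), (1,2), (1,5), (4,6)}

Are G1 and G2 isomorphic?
Yes, isomorphic

The graphs are isomorphic.
One valid mapping φ: V(G1) → V(G2): 0→0, 1→1, 2→2, 3→4, 4→3, 5→6, 6→5

Verify φ preserves adjacency — for each edge of G1, its image is an edge of G2:
  (0,2) → (φ(0),φ(2)) = (0,2) ∈ E(G2) ✓
  (0,3) → (φ(0),φ(3)) = (0,4) ∈ E(G2) ✓
  (0,4) → (φ(0),φ(4)) = (0,3) ∈ E(G2) ✓
  (1,2) → (φ(1),φ(2)) = (1,2) ∈ E(G2) ✓
  (1,6) → (φ(1),φ(6)) = (1,5) ∈ E(G2) ✓
  (3,5) → (φ(3),φ(5)) = (4,6) ∈ E(G2) ✓
All 6 edges of G1 map to edges of G2, and |E(G1)| = |E(G2)| = 6, so φ is a bijection on edges as well as vertices. Hence G1 ≅ G2.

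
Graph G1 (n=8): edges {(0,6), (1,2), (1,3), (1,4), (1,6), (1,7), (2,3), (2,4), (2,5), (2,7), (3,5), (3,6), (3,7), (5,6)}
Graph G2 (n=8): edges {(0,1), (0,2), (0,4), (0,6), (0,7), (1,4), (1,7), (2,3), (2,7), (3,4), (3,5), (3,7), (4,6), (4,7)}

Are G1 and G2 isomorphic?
Yes, isomorphic

The graphs are isomorphic.
One valid mapping φ: V(G1) → V(G2): 0→5, 1→4, 2→0, 3→7, 4→6, 5→2, 6→3, 7→1

Verify φ preserves adjacency — for each edge of G1, its image is an edge of G2:
  (0,6) → (φ(0),φ(6)) = (3,5) ∈ E(G2) ✓
  (1,2) → (φ(1),φ(2)) = (0,4) ∈ E(G2) ✓
  (1,3) → (φ(1),φ(3)) = (4,7) ∈ E(G2) ✓
  (1,4) → (φ(1),φ(4)) = (4,6) ∈ E(G2) ✓
  (1,6) → (φ(1),φ(6)) = (3,4) ∈ E(G2) ✓
  (1,7) → (φ(1),φ(7)) = (1,4) ∈ E(G2) ✓
  (2,3) → (φ(2),φ(3)) = (0,7) ∈ E(G2) ✓
  (2,4) → (φ(2),φ(4)) = (0,6) ∈ E(G2) ✓
  (2,5) → (φ(2),φ(5)) = (0,2) ∈ E(G2) ✓
  (2,7) → (φ(2),φ(7)) = (0,1) ∈ E(G2) ✓
  (3,5) → (φ(3),φ(5)) = (2,7) ∈ E(G2) ✓
  (3,6) → (φ(3),φ(6)) = (3,7) ∈ E(G2) ✓
  (3,7) → (φ(3),φ(7)) = (1,7) ∈ E(G2) ✓
  (5,6) → (φ(5),φ(6)) = (2,3) ∈ E(G2) ✓
All 14 edges of G1 map to edges of G2, and |E(G1)| = |E(G2)| = 14, so φ is a bijection on edges as well as vertices. Hence G1 ≅ G2.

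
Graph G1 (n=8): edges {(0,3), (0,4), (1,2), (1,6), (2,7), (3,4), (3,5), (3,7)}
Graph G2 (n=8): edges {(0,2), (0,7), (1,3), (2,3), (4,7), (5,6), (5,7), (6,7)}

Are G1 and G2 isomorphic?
Yes, isomorphic

The graphs are isomorphic.
One valid mapping φ: V(G1) → V(G2): 0→5, 1→3, 2→2, 3→7, 4→6, 5→4, 6→1, 7→0

Verify φ preserves adjacency — for each edge of G1, its image is an edge of G2:
  (0,3) → (φ(0),φ(3)) = (5,7) ∈ E(G2) ✓
  (0,4) → (φ(0),φ(4)) = (5,6) ∈ E(G2) ✓
  (1,2) → (φ(1),φ(2)) = (2,3) ∈ E(G2) ✓
  (1,6) → (φ(1),φ(6)) = (1,3) ∈ E(G2) ✓
  (2,7) → (φ(2),φ(7)) = (0,2) ∈ E(G2) ✓
  (3,4) → (φ(3),φ(4)) = (6,7) ∈ E(G2) ✓
  (3,5) → (φ(3),φ(5)) = (4,7) ∈ E(G2) ✓
  (3,7) → (φ(3),φ(7)) = (0,7) ∈ E(G2) ✓
All 8 edges of G1 map to edges of G2, and |E(G1)| = |E(G2)| = 8, so φ is a bijection on edges as well as vertices. Hence G1 ≅ G2.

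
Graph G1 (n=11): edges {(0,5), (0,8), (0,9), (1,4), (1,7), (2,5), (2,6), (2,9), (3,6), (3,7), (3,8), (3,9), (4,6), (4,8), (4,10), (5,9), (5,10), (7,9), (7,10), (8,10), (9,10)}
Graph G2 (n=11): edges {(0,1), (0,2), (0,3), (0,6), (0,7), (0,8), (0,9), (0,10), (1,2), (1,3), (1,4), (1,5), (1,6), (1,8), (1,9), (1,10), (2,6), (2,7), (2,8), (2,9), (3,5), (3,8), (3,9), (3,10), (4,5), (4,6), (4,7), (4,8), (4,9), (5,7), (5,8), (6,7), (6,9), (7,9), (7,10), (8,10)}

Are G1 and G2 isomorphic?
No, not isomorphic

The graphs are NOT isomorphic.

Degrees in G1: deg(0)=3, deg(1)=2, deg(2)=3, deg(3)=4, deg(4)=4, deg(5)=4, deg(6)=3, deg(7)=4, deg(8)=4, deg(9)=6, deg(10)=5.
Sorted degree sequence of G1: [6, 5, 4, 4, 4, 4, 4, 3, 3, 3, 2].
Degrees in G2: deg(0)=8, deg(1)=9, deg(2)=6, deg(3)=6, deg(4)=6, deg(5)=5, deg(6)=6, deg(7)=7, deg(8)=7, deg(9)=7, deg(10)=5.
Sorted degree sequence of G2: [9, 8, 7, 7, 7, 6, 6, 6, 6, 5, 5].
The (sorted) degree sequence is an isomorphism invariant, so since G1 and G2 have different degree sequences they cannot be isomorphic.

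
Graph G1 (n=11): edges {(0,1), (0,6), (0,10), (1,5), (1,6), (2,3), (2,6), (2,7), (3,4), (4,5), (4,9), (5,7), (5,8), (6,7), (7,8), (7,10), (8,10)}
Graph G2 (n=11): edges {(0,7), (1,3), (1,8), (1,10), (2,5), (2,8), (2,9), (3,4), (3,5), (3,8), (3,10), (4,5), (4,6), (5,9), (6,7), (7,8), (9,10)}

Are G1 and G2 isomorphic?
Yes, isomorphic

The graphs are isomorphic.
One valid mapping φ: V(G1) → V(G2): 0→9, 1→2, 2→4, 3→6, 4→7, 5→8, 6→5, 7→3, 8→1, 9→0, 10→10

Verify φ preserves adjacency — for each edge of G1, its image is an edge of G2:
  (0,1) → (φ(0),φ(1)) = (2,9) ∈ E(G2) ✓
  (0,6) → (φ(0),φ(6)) = (5,9) ∈ E(G2) ✓
  (0,10) → (φ(0),φ(10)) = (9,10) ∈ E(G2) ✓
  (1,5) → (φ(1),φ(5)) = (2,8) ∈ E(G2) ✓
  (1,6) → (φ(1),φ(6)) = (2,5) ∈ E(G2) ✓
  (2,3) → (φ(2),φ(3)) = (4,6) ∈ E(G2) ✓
  (2,6) → (φ(2),φ(6)) = (4,5) ∈ E(G2) ✓
  (2,7) → (φ(2),φ(7)) = (3,4) ∈ E(G2) ✓
  (3,4) → (φ(3),φ(4)) = (6,7) ∈ E(G2) ✓
  (4,5) → (φ(4),φ(5)) = (7,8) ∈ E(G2) ✓
  (4,9) → (φ(4),φ(9)) = (0,7) ∈ E(G2) ✓
  (5,7) → (φ(5),φ(7)) = (3,8) ∈ E(G2) ✓
  (5,8) → (φ(5),φ(8)) = (1,8) ∈ E(G2) ✓
  (6,7) → (φ(6),φ(7)) = (3,5) ∈ E(G2) ✓
  (7,8) → (φ(7),φ(8)) = (1,3) ∈ E(G2) ✓
  (7,10) → (φ(7),φ(10)) = (3,10) ∈ E(G2) ✓
  (8,10) → (φ(8),φ(10)) = (1,10) ∈ E(G2) ✓
All 17 edges of G1 map to edges of G2, and |E(G1)| = |E(G2)| = 17, so φ is a bijection on edges as well as vertices. Hence G1 ≅ G2.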